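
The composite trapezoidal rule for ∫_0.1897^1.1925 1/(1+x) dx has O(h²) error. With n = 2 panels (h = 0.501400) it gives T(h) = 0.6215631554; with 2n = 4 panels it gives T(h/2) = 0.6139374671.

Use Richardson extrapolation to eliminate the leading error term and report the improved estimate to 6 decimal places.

0.611396

r = 2, so 2^r = 4.
2^2*A(h/2) = 2.4557498684; minus A(h) gives 1.8341867130.
Extrapolated: 1.8341867130 / 3 = 0.6113955710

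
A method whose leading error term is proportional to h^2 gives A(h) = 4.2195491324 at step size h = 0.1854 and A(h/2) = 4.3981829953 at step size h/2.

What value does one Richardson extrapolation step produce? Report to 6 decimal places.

4.457728

Order 2 gives 2^r = 4 and 2^r − 1 = 3.
Difference of the inputs: 4.3981829953 − 4.2195491324 = 0.1786338629
Divide by 2^2 − 1 = 3: 0.1786338629/3 = 0.0595446210
R = 4.3981829953 + 0.0595446210 = 4.4577276163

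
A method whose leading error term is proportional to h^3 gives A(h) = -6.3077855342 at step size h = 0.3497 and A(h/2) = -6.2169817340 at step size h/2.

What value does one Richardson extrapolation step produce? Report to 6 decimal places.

r = 3: numerator weight 8, denominator 7.
Weighted: (-49.7358538720) − (-6.3077855342) = -43.4280683378
Divide by 2^3 − 1 = 7.
Result: -6.2040097625
Gap between inputs: 9.080e-02; correction applied: +0.0129719715.

-6.204010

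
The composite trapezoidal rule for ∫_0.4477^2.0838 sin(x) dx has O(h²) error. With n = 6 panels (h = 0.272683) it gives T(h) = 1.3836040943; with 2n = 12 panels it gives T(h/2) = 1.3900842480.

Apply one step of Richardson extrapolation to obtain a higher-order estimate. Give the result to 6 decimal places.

The method has order 2: 2^2 = 4.
Top: 4(1.3900842480) − (1.3836040943) = 4.1767328977
Denominator 4 − 1 = 3.
4.1767328977 ÷ 3 = 1.3922442992
Gap between inputs: 6.480e-03; correction applied: +0.0021600512.

1.392244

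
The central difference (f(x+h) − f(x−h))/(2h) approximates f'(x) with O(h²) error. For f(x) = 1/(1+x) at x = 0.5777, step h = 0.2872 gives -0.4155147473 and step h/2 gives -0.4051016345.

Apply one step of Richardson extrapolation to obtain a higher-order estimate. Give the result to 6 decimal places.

The method has order 2: 2^2 = 4.
Numerator 4·A(h/2) − A(h) = 4·(-0.4051016345) − (-0.4155147473) = -1.2048917907
Denominator 4 − 1 = 3.
(4·(-0.4051016345) − (-0.4155147473))/(4 − 1) = -0.4016305969
Correction |R − A(h/2)| = 3.471e-03; gap |A(h/2) − A(h)| = 1.041e-02.

-0.401631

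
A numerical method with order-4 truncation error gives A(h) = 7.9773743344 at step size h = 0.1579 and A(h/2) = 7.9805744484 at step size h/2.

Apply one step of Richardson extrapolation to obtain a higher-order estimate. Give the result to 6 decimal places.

7.980788

The method has order 4: 2^4 = 16.
Numerator 16×A(h/2) − A(h) = 16×7.9805744484 − 7.9773743344 = 119.7118168400
119.7118168400 ÷ 15 = 7.9807877893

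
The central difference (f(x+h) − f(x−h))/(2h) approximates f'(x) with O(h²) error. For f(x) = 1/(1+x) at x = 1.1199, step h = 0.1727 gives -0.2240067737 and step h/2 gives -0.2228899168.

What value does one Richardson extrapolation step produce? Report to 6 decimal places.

The method has order 2: 2^2 = 4.
Weighted: (-0.8915596672) − (-0.2240067737) = -0.6675528935
(-0.6675528935) ÷ 3 = -0.2225176312
Gap between inputs: 1.117e-03; correction applied: +0.0003722856.

-0.222518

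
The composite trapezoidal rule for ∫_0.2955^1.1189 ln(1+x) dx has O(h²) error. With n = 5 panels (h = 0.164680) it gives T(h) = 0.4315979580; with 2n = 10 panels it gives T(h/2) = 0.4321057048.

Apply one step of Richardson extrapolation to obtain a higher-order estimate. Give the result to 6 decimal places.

r = 2, so 2^r = 4.
A(h/2) − A(h) = 0.4321057048 − 0.4315979580 = 0.0005077468
Divide by 2^2 − 1 = 3: 0.0005077468/3 = 0.0001692489
R = A(h/2) + (A(h/2) − A(h))/3 = 0.4321057048 + 0.0001692489 = 0.4322749537
Shift from A(h/2): +0.0001692489.

0.432275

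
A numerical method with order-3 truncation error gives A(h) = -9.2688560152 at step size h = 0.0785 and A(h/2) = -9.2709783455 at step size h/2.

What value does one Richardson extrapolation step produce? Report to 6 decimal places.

With r = 3 the leading error scales as h^3, so the weight is 2^3 = 8.
Weighted: (-74.1678267640) − (-9.2688560152) = -64.8989707488
Divide by 2^3 − 1 = 7.
So the Richardson estimate is -9.2712815355.

-9.271282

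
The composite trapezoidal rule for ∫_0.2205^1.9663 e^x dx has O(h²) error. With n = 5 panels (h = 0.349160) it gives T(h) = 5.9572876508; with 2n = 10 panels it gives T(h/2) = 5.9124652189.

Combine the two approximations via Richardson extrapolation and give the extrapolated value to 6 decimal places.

5.897524

With r = 2 the leading error scales as h^2, so the weight is 2^2 = 4.
Top: 4(5.9124652189) − (5.9572876508) = 17.6925732248
Divide by 2^2 − 1 = 3.
So the Richardson estimate is 5.8975244083.
Gap between inputs: 4.482e-02; correction applied: −0.0149408106.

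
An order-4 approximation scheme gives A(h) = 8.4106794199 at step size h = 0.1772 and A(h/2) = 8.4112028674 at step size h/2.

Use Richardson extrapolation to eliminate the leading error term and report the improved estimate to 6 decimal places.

8.411238

r = 4: numerator weight 16, denominator 15.
16×8.4112028674 = 134.5792458784; subtract 8.4106794199 → 126.1685664585
R = 126.1685664585/15 = 8.4112377639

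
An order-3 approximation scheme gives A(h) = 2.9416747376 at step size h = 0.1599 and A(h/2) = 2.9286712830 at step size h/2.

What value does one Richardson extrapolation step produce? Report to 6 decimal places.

2.926814

The method has order 3: 2^3 = 8.
Top: 8(2.9286712830) − (2.9416747376) = 20.4876955264
(8*2.9286712830 − 2.9416747376)/(8 − 1) = 2.9268136466
Shift from A(h/2): −0.0018576364.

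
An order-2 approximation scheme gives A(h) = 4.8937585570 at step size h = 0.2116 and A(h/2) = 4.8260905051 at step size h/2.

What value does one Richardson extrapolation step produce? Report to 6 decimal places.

Leading term ∝ h^2; use weight 4 = 2^2.
4*4.8260905051 = 19.3043620204; subtract 4.8937585570 → 14.4106034634
Extrapolated: 14.4106034634 / 3 = 4.8035344878

4.803534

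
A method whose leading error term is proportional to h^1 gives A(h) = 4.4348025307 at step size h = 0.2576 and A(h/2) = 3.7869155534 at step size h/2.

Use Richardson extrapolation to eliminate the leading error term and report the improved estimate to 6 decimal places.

The method has order 1: 2^1 = 2.
Top: 2(3.7869155534) − (4.4348025307) = 3.1390285761
Extrapolated: 3.1390285761 / 1 = 3.1390285761
Correction |R − A(h/2)| = 6.479e-01; gap |A(h/2) − A(h)| = 6.479e-01.

3.139029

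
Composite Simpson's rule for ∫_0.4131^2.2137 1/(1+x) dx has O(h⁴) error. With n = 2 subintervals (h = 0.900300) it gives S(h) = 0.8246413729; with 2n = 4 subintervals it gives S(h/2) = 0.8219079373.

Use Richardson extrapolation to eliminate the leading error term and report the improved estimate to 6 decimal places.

0.821726

Error is O(h^4); halving h shrinks it by 2^4 = 16.
Weighted: 13.1505269968 − 0.8246413729 = 12.3258856239
(16·0.8219079373 − 0.8246413729)/(16 − 1) = 0.8217257083
Gap between inputs: 2.733e-03; correction applied: −0.0001822290.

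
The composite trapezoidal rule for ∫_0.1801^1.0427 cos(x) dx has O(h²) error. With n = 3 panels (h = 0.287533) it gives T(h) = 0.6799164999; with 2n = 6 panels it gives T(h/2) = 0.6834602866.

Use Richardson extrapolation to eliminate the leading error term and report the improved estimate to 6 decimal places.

With r = 2 the leading error scales as h^2, so the weight is 2^2 = 4.
Weighted: 2.7338411464 − 0.6799164999 = 2.0539246465
Denominator 4 − 1 = 3.
2.0539246465 ÷ 3 = 0.6846415488
Gap between inputs: 3.544e-03; correction applied: +0.0011812622.

0.684642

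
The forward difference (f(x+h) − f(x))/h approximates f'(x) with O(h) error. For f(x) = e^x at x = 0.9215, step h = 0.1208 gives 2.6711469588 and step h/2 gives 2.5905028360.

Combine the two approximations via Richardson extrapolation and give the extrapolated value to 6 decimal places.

2.509859

Error is O(h^1); halving h shrinks it by 2^1 = 2.
2 × 2.5905028360 = 5.1810056720; 5.1810056720 − 2.6711469588 = 2.5098587132
Denominator 2 − 1 = 1.
So the Richardson estimate is 2.5098587132.
Gap between inputs: 8.064e-02; correction applied: −0.0806441228.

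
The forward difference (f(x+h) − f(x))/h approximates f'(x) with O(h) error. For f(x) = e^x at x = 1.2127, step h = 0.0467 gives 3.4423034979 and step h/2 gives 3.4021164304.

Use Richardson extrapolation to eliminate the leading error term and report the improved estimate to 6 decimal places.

3.361929

With r = 1 the leading error scales as h^1, so the weight is 2^1 = 2.
2*3.4021164304 − 3.4423034979 = 3.3619293629
Divide by 2^1 − 1 = 1.
(2*3.4021164304 − 3.4423034979)/(2 − 1) = 3.3619293629
Shift from A(h/2): −0.0401870675.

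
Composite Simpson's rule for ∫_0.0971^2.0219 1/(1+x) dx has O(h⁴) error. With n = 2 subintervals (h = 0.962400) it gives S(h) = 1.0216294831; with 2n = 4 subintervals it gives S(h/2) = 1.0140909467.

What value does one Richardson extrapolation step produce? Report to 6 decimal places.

r = 4: numerator weight 16, denominator 15.
Top: 16(1.0140909467) − (1.0216294831) = 15.2038256641
(16*1.0140909467 − 1.0216294831)/(16 − 1) = 1.0135883776
Gap between inputs: 7.539e-03; correction applied: −0.0005025691.

1.013588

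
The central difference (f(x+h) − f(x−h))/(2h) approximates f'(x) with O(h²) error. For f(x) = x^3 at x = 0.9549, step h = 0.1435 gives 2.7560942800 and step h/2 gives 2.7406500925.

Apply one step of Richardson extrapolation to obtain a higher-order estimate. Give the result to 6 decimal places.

With r = 2 the leading error scales as h^2, so the weight is 2^2 = 4.
Numerator 4*A(h/2) − A(h) = 4*2.7406500925 − 2.7560942800 = 8.2065060900
R = 8.2065060900/3 = 2.7355020300
Gap between inputs: 1.544e-02; correction applied: −0.0051480625.

2.735502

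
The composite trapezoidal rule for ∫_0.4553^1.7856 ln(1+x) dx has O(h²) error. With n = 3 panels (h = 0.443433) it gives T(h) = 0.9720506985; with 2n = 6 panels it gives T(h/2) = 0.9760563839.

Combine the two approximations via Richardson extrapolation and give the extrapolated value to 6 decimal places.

The method has order 2: 2^2 = 4.
Numerator 4 × A(h/2) − A(h) = 4 × 0.9760563839 − 0.9720506985 = 2.9321748371
Denominator 4 − 1 = 3.
So the Richardson estimate is 0.9773916124.

0.977392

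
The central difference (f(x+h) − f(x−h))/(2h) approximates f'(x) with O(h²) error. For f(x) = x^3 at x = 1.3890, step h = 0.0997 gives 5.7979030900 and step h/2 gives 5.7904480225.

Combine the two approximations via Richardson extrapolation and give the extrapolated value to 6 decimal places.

Order 2 gives 2^r = 4 and 2^r − 1 = 3.
4×5.7904480225 = 23.1617920900; subtract 5.7979030900 → 17.3638890000
Denominator 4 − 1 = 3.
Extrapolated: 17.3638890000 / 3 = 5.7879630000

5.787963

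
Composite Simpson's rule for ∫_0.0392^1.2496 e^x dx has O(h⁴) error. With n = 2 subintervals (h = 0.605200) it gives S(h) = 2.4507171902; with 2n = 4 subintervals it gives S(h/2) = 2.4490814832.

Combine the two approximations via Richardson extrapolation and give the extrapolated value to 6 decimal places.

2.448972

Method order is 4; weight 2^4 = 16.
A(h/2) − A(h) = 2.4490814832 − 2.4507171902 = -0.0016357070
Correction (A(h/2) − A(h))/(16 − 1) = (-0.0016357070)/15 = -0.0001090471
R = 2.4490814832 − 0.0001090471 = 2.4489724361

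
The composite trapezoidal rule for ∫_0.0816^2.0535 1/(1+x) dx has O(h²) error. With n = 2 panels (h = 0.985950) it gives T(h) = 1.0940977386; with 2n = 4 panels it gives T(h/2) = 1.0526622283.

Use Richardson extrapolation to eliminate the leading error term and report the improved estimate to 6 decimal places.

With r = 2 the leading error scales as h^2, so the weight is 2^2 = 4.
Weighted: 4.2106489132 − 1.0940977386 = 3.1165511746
Divide by 2^2 − 1 = 3.
(4·1.0526622283 − 1.0940977386)/(4 − 1) = 1.0388503915

1.038850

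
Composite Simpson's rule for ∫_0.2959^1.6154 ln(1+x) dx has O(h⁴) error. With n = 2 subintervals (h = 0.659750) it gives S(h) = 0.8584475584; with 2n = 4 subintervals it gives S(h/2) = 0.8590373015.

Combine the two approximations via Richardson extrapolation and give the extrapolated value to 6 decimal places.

Method order is 4; weight 2^4 = 16.
2^4 × A(h/2) = 13.7445968240; minus A(h) gives 12.8861492656.
12.8861492656 ÷ 15 = 0.8590766177

0.859077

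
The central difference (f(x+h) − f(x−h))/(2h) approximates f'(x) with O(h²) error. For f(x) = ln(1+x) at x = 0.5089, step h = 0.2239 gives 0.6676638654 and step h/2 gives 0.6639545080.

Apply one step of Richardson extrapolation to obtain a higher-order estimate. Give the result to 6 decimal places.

With r = 2 the leading error scales as h^2, so the weight is 2^2 = 4.
4*0.6639545080 = 2.6558180320; 2.6558180320 − 0.6676638654 = 1.9881541666
Divide by 2^2 − 1 = 3.
Result: 0.6627180555
Shift from A(h/2): −0.0012364525.

0.662718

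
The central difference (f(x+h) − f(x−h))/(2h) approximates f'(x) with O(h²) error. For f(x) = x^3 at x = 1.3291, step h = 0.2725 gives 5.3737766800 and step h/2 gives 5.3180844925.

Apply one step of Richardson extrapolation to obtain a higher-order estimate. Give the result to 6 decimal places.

5.299520

r = 2, so 2^r = 4.
2^2×A(h/2) = 21.2723379700; minus A(h) gives 15.8985612900.
(4×5.3180844925 − 5.3737766800)/(4 − 1) = 5.2995204300
Shift from A(h/2): −0.0185640625.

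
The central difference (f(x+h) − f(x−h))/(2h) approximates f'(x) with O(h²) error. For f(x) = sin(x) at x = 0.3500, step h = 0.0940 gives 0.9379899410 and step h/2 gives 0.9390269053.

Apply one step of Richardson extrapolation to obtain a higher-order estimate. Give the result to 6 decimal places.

Method order is 2; weight 2^2 = 4.
Difference of the inputs: 0.9390269053 − 0.9379899410 = 0.0010369643
Correction (A(h/2) − A(h))/(4 − 1) = 0.0010369643/3 = 0.0003456548
R = A(h/2) + (A(h/2) − A(h))/3 = 0.9390269053 + 0.0003456548 = 0.9393725601

0.939373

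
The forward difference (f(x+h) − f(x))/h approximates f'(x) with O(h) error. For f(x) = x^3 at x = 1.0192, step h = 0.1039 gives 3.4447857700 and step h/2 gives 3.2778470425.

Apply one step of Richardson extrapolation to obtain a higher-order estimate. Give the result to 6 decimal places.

Order 1 gives 2^r = 2 and 2^r − 1 = 1.
Numerator 2·A(h/2) − A(h) = 2·3.2778470425 − 3.4447857700 = 3.1109083150
R = 3.1109083150/1 = 3.1109083150
Gap between inputs: 1.669e-01; correction applied: −0.1669387275.

3.110908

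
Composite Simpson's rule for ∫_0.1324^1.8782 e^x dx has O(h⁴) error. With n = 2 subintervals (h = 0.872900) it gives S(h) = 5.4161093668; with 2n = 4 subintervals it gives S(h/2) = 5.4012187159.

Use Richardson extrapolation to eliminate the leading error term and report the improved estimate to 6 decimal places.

r = 4, so 2^r = 16.
2^4 × A(h/2) = 86.4194994544; minus A(h) gives 81.0033900876.
R = 81.0033900876/15 = 5.4002260058
Correction |R − A(h/2)| = 9.927e-04; gap |A(h/2) − A(h)| = 1.489e-02.

5.400226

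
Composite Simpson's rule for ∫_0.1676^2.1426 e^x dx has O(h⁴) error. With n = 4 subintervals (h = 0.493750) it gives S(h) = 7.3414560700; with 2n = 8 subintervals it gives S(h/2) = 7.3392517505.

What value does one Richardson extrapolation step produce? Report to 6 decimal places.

r = 4, so 2^r = 16.
Weighted: 117.4280280080 − 7.3414560700 = 110.0865719380
Extrapolated: 110.0865719380 / 15 = 7.3391047959

7.339105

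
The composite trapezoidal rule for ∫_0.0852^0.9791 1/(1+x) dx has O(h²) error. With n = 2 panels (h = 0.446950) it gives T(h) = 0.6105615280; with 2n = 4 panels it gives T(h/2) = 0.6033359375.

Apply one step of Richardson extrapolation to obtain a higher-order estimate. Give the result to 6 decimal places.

0.600927

Method order is 2; weight 2^2 = 4.
4*0.6033359375 = 2.4133437500; 2.4133437500 − 0.6105615280 = 1.8027822220
1.8027822220 ÷ 3 = 0.6009274073
Shift from A(h/2): −0.0024085302.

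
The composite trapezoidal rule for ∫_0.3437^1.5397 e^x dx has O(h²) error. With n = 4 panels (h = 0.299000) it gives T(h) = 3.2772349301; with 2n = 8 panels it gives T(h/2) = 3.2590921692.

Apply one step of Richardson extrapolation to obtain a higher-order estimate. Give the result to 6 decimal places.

Order 2 gives 2^r = 4 and 2^r − 1 = 3.
2^2*A(h/2) = 13.0363686768; minus A(h) gives 9.7591337467.
9.7591337467 ÷ 3 = 3.2530445822
Gap between inputs: 1.814e-02; correction applied: −0.0060475870.

3.253045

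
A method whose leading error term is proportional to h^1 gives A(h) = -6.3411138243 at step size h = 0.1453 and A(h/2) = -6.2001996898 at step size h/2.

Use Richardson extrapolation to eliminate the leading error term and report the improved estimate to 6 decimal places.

-6.059286

Error is O(h^1); halving h shrinks it by 2^1 = 2.
2^1·A(h/2) = -12.4003993796; minus A(h) gives -6.0592855553.
Extrapolated: (-6.0592855553) / 1 = -6.0592855553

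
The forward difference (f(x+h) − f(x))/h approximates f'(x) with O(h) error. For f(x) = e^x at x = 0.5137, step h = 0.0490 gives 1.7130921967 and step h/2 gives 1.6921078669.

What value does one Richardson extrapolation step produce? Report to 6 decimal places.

1.671124

r = 1: numerator weight 2, denominator 1.
2×1.6921078669 = 3.3842157338; subtract 1.7130921967 → 1.6711235371
Denominator 2 − 1 = 1.
1.6711235371 ÷ 1 = 1.6711235371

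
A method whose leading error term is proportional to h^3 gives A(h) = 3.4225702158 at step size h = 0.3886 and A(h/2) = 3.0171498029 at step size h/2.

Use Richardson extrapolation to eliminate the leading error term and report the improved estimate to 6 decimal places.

r = 3: numerator weight 8, denominator 7.
Weighted: 24.1371984232 − 3.4225702158 = 20.7146282074
(8×3.0171498029 − 3.4225702158)/(8 − 1) = 2.9592326011
Shift from A(h/2): −0.0579172018.

2.959233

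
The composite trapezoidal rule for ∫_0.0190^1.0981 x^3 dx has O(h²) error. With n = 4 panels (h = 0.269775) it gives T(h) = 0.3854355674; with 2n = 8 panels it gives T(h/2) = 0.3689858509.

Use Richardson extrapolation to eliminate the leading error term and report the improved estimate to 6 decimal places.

r = 2, so 2^r = 4.
4×0.3689858509 = 1.4759434036; subtract 0.3854355674 → 1.0905078362
Denominator 4 − 1 = 3.
(4×0.3689858509 − 0.3854355674)/(4 − 1) = 0.3635026121

0.363503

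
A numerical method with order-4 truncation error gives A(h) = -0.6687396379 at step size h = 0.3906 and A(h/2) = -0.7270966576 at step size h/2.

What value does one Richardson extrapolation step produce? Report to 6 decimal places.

r = 4, so 2^r = 16.
Weighted: (-11.6335465216) − (-0.6687396379) = -10.9648068837
Divide by 2^4 − 1 = 15.
R = (-10.9648068837)/15 = -0.7309871256
Gap between inputs: 5.836e-02; correction applied: −0.0038904680.

-0.730987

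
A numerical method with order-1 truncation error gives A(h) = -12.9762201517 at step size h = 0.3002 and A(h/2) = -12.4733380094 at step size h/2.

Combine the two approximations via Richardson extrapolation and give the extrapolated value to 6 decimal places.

With r = 1 the leading error scales as h^1, so the weight is 2^1 = 2.
Top: 2(-12.4733380094) − (-12.9762201517) = -11.9704558671
Extrapolated: (-11.9704558671) / 1 = -11.9704558671
Shift from A(h/2): +0.5028821423.

-11.970456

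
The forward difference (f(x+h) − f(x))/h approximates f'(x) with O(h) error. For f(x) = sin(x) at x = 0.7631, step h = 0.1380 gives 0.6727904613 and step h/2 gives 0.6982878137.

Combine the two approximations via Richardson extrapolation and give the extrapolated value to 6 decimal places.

0.723785

Order 1 gives 2^r = 2 and 2^r − 1 = 1.
2^1·A(h/2) = 1.3965756274; minus A(h) gives 0.7237851661.
Denominator 2 − 1 = 1.
Result: 0.7237851661
Gap between inputs: 2.550e-02; correction applied: +0.0254973524.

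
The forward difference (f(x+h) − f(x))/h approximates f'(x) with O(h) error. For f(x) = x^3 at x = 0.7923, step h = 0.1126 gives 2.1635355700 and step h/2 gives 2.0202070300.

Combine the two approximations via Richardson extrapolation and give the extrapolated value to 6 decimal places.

1.876878

r = 1: numerator weight 2, denominator 1.
2×2.0202070300 − 2.1635355700 = 1.8768784900
(2×2.0202070300 − 2.1635355700)/(2 − 1) = 1.8768784900
Shift from A(h/2): −0.1433285400.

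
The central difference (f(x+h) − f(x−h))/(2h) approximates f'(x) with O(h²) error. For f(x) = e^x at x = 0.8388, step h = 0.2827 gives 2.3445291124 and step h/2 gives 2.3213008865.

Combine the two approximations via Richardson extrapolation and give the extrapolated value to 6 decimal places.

2.313558

Method order is 2; weight 2^2 = 4.
4×2.3213008865 − 2.3445291124 = 6.9406744336
Denominator 4 − 1 = 3.
(4×2.3213008865 − 2.3445291124)/(4 − 1) = 2.3135581445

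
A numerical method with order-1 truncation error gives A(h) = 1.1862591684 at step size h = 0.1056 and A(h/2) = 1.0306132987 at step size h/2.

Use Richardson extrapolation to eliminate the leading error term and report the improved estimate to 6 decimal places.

0.874967

r = 1, so 2^r = 2.
2*1.0306132987 − 1.1862591684 = 0.8749674290
Divide by 2^1 − 1 = 1.
Extrapolated: 0.8749674290 / 1 = 0.8749674290
Shift from A(h/2): −0.1556458697.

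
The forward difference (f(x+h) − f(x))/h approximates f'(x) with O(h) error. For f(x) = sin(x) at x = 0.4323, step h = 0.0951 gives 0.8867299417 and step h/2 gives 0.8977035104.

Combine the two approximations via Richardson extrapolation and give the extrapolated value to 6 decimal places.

r = 1: numerator weight 2, denominator 1.
Weighted: 1.7954070208 − 0.8867299417 = 0.9086770791
Denominator 2 − 1 = 1.
0.9086770791 ÷ 1 = 0.9086770791
Shift from A(h/2): +0.0109735687.

0.908677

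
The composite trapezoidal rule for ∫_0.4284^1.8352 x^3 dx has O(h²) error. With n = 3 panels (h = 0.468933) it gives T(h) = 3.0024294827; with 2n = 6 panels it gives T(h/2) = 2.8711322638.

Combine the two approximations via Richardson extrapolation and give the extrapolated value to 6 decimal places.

r = 2: numerator weight 4, denominator 3.
Numerator 4*A(h/2) − A(h) = 4*2.8711322638 − 3.0024294827 = 8.4820995725
Extrapolated: 8.4820995725 / 3 = 2.8273665242

2.827367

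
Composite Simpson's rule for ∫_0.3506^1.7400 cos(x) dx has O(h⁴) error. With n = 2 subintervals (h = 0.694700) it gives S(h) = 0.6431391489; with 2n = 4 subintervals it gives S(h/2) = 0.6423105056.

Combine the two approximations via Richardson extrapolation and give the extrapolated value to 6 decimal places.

Method order is 4; weight 2^4 = 16.
16*0.6423105056 − 0.6431391489 = 9.6338289407
9.6338289407 ÷ 15 = 0.6422552627
Shift from A(h/2): −0.0000552429.

0.642255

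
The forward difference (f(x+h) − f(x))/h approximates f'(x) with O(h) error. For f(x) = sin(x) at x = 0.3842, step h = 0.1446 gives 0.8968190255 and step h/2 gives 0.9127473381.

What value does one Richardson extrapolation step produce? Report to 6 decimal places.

With r = 1 the leading error scales as h^1, so the weight is 2^1 = 2.
Difference of the inputs: 0.9127473381 − 0.8968190255 = 0.0159283126
Divide by 2^1 − 1 = 1: 0.0159283126/1 = 0.0159283126
R = 0.9127473381 + 0.0159283126 = 0.9286756507
Correction |R − A(h/2)| = 1.593e-02; gap |A(h/2) − A(h)| = 1.593e-02.

0.928676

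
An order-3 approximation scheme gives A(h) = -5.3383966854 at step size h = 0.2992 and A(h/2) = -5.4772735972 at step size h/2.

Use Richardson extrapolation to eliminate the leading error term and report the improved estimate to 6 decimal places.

-5.497113

The method has order 3: 2^3 = 8.
Numerator 8·A(h/2) − A(h) = 8·(-5.4772735972) − (-5.3383966854) = -38.4797920922
Denominator 8 − 1 = 7.
(8·(-5.4772735972) − (-5.3383966854))/(8 − 1) = -5.4971131560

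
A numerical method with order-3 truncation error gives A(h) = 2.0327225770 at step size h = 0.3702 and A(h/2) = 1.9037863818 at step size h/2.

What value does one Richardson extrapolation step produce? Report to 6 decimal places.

Order 3 gives 2^r = 8 and 2^r − 1 = 7.
Top: 8(1.9037863818) − (2.0327225770) = 13.1975684774
Denominator 8 − 1 = 7.
So the Richardson estimate is 1.8853669253.

1.885367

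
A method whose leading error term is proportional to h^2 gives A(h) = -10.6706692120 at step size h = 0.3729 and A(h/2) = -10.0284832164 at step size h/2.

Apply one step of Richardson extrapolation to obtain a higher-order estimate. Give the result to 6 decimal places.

Order 2 gives 2^r = 4 and 2^r − 1 = 3.
2^2 × A(h/2) = -40.1139328656; minus A(h) gives -29.4432636536.
Divide by 2^2 − 1 = 3.
Result: -9.8144212179
Gap between inputs: 6.422e-01; correction applied: +0.2140619985.

-9.814421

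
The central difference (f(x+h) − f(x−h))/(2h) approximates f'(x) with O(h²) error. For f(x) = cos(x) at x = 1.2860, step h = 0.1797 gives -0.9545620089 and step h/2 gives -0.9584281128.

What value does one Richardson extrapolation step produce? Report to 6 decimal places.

-0.959717

Leading term ∝ h^2; use weight 4 = 2^2.
4·(-0.9584281128) = -3.8337124512; subtract (-0.9545620089) → -2.8791504423
Divide by 2^2 − 1 = 3.
Extrapolated: (-2.8791504423) / 3 = -0.9597168141
Gap between inputs: 3.866e-03; correction applied: −0.0012887013.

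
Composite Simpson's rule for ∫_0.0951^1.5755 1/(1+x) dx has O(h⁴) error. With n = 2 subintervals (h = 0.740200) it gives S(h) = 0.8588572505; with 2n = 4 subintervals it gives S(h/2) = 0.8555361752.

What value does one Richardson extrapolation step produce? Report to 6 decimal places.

0.855315

r = 4: numerator weight 16, denominator 15.
16*0.8555361752 = 13.6885788032; subtract 0.8588572505 → 12.8297215527
12.8297215527 ÷ 15 = 0.8553147702
Gap between inputs: 3.321e-03; correction applied: −0.0002214050.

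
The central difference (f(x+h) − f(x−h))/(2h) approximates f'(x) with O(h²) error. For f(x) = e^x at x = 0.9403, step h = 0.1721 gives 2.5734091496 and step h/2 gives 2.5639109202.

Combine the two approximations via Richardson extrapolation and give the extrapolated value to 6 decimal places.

With r = 2 the leading error scales as h^2, so the weight is 2^2 = 4.
4×2.5639109202 = 10.2556436808; 10.2556436808 − 2.5734091496 = 7.6822345312
7.6822345312 ÷ 3 = 2.5607448437

2.560745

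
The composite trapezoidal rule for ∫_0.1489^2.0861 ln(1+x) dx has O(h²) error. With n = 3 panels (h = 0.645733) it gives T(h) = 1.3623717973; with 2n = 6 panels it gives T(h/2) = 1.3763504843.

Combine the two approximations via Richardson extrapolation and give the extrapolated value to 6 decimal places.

With r = 2 the leading error scales as h^2, so the weight is 2^2 = 4.
4*1.3763504843 − 1.3623717973 = 4.1430301399
R = 4.1430301399/3 = 1.3810100466

1.381010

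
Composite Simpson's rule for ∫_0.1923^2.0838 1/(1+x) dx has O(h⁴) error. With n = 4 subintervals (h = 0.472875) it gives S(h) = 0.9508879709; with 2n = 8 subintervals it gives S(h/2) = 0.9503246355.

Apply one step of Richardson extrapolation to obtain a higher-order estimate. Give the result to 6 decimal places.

Error is O(h^4); halving h shrinks it by 2^4 = 16.
Weighted: 15.2051941680 − 0.9508879709 = 14.2543061971
(16·0.9503246355 − 0.9508879709)/(16 − 1) = 0.9502870798

0.950287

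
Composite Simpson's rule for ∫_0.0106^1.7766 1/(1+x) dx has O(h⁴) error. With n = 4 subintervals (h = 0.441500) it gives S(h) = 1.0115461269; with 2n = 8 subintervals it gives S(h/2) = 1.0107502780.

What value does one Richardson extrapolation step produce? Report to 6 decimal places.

1.010697

r = 4, so 2^r = 16.
16*1.0107502780 − 1.0115461269 = 15.1604583211
Divide by 2^4 − 1 = 15.
So the Richardson estimate is 1.0106972214.
Correction |R − A(h/2)| = 5.306e-05; gap |A(h/2) − A(h)| = 7.958e-04.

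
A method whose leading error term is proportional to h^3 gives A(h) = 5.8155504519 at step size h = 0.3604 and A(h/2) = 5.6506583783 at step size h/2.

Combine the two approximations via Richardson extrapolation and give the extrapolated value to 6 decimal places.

5.627102

With r = 3 the leading error scales as h^3, so the weight is 2^3 = 8.
8*5.6506583783 − 5.8155504519 = 39.3897165745
Divide by 2^3 − 1 = 7.
So the Richardson estimate is 5.6271023678.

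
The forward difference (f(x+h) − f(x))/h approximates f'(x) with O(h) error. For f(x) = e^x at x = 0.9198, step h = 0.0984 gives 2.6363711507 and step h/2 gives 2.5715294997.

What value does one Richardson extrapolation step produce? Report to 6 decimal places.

Leading term ∝ h^1; use weight 2 = 2^1.
2·2.5715294997 − 2.6363711507 = 2.5066878487
Divide by 2^1 − 1 = 1.
Extrapolated: 2.5066878487 / 1 = 2.5066878487
Gap between inputs: 6.484e-02; correction applied: −0.0648416510.

2.506688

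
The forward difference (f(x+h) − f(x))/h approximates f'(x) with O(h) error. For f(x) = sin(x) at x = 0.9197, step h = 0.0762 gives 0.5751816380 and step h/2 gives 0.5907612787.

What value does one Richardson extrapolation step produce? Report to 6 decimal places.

Order 1 gives 2^r = 2 and 2^r − 1 = 1.
Numerator 2×A(h/2) − A(h) = 2×0.5907612787 − 0.5751816380 = 0.6063409194
R = 0.6063409194/1 = 0.6063409194
Gap between inputs: 1.558e-02; correction applied: +0.0155796407.

0.606341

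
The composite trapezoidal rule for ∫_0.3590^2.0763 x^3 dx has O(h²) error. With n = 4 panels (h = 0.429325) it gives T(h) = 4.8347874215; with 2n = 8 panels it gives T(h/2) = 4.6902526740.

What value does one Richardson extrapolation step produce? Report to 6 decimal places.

Error is O(h^2); halving h shrinks it by 2^2 = 4.
Weighted: 18.7610106960 − 4.8347874215 = 13.9262232745
(4*4.6902526740 − 4.8347874215)/(4 − 1) = 4.6420744248
Gap between inputs: 1.445e-01; correction applied: −0.0481782492.

4.642074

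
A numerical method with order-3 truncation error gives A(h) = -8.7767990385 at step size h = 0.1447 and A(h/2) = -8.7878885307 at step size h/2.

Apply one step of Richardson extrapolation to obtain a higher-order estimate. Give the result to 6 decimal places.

Method order is 3; weight 2^3 = 8.
Numerator 8 × A(h/2) − A(h) = 8 × (-8.7878885307) − (-8.7767990385) = -61.5263092071
Divide by 2^3 − 1 = 7.
(-61.5263092071) ÷ 7 = -8.7894727439
Correction |R − A(h/2)| = 1.584e-03; gap |A(h/2) − A(h)| = 1.109e-02.

-8.789473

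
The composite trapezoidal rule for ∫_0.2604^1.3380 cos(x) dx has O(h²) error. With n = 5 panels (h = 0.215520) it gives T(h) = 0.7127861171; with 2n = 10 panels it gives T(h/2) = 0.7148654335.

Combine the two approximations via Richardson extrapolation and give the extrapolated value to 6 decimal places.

r = 2: numerator weight 4, denominator 3.
Numerator 4 × A(h/2) − A(h) = 4 × 0.7148654335 − 0.7127861171 = 2.1466756169
Denominator 4 − 1 = 3.
So the Richardson estimate is 0.7155585390.
Gap between inputs: 2.079e-03; correction applied: +0.0006931055.

0.715559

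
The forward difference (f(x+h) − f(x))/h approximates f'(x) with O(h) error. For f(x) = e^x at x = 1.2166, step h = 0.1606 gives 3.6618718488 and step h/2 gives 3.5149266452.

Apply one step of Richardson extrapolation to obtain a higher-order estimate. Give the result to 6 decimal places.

3.367981

r = 1, so 2^r = 2.
Difference of the inputs: 3.5149266452 − 3.6618718488 = -0.1469452036
Divide by 2^1 − 1 = 1: (-0.1469452036)/1 = -0.1469452036
R = 3.5149266452 − 0.1469452036 = 3.3679814416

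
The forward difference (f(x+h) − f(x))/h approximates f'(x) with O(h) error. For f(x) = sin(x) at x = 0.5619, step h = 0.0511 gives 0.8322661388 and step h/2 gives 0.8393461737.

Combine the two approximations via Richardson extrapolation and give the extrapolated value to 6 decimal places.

0.846426

r = 1, so 2^r = 2.
2×0.8393461737 = 1.6786923474; 1.6786923474 − 0.8322661388 = 0.8464262086
Denominator 2 − 1 = 1.
0.8464262086 ÷ 1 = 0.8464262086
Correction |R − A(h/2)| = 7.080e-03; gap |A(h/2) − A(h)| = 7.080e-03.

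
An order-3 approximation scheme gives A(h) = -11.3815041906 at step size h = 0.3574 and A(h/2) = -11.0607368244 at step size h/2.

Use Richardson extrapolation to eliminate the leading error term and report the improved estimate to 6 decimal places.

Error is O(h^3); halving h shrinks it by 2^3 = 8.
2^3·A(h/2) = -88.4858945952; minus A(h) gives -77.1043904046.
Denominator 8 − 1 = 7.
R = (-77.1043904046)/7 = -11.0149129149
Gap between inputs: 3.208e-01; correction applied: +0.0458239095.

-11.014913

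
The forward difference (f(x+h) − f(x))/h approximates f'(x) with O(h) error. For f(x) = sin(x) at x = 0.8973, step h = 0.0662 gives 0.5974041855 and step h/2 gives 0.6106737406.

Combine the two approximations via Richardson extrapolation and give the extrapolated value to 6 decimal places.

Error is O(h^1); halving h shrinks it by 2^1 = 2.
Numerator 2·A(h/2) − A(h) = 2·0.6106737406 − 0.5974041855 = 0.6239432957
Extrapolated: 0.6239432957 / 1 = 0.6239432957

0.623943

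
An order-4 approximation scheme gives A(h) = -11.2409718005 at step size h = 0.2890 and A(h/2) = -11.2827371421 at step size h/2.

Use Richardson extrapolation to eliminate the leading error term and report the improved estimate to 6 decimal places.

Method order is 4; weight 2^4 = 16.
2^4 × A(h/2) = -180.5237942736; minus A(h) gives -169.2828224731.
Denominator 16 − 1 = 15.
Result: -11.2855214982

-11.285521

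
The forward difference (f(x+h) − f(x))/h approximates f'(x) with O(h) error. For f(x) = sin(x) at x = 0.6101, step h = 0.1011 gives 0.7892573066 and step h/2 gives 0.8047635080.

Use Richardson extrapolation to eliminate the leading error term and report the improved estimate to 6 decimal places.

Order 1 gives 2^r = 2 and 2^r − 1 = 1.
2 × 0.8047635080 = 1.6095270160; 1.6095270160 − 0.7892573066 = 0.8202697094
0.8202697094 ÷ 1 = 0.8202697094
Shift from A(h/2): +0.0155062014.

0.820270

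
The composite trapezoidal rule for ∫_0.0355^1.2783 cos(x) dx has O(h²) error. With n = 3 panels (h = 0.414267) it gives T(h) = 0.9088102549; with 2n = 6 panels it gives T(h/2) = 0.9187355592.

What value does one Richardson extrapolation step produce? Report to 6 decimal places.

With r = 2 the leading error scales as h^2, so the weight is 2^2 = 4.
Numerator 4 × A(h/2) − A(h) = 4 × 0.9187355592 − 0.9088102549 = 2.7661319819
(4 × 0.9187355592 − 0.9088102549)/(4 − 1) = 0.9220439940

0.922044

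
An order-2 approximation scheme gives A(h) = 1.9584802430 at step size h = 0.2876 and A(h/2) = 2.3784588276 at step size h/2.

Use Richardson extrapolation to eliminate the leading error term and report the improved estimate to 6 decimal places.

2.518452

r = 2, so 2^r = 4.
4×2.3784588276 = 9.5138353104; 9.5138353104 − 1.9584802430 = 7.5553550674
7.5553550674 ÷ 3 = 2.5184516891
Shift from A(h/2): +0.1399928615.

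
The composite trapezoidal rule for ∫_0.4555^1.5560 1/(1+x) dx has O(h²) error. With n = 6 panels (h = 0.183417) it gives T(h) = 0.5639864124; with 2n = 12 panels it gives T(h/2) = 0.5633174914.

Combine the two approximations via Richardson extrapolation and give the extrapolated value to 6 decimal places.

Leading term ∝ h^2; use weight 4 = 2^2.
2^2×A(h/2) = 2.2532699656; minus A(h) gives 1.6892835532.
Denominator 4 − 1 = 3.
1.6892835532 ÷ 3 = 0.5630945177
Shift from A(h/2): −0.0002229737.

0.563095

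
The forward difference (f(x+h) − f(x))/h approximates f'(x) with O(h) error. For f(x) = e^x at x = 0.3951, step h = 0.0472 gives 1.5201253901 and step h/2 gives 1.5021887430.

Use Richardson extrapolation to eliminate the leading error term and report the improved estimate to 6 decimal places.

1.484252

Method order is 1; weight 2^1 = 2.
2^1·A(h/2) = 3.0043774860; minus A(h) gives 1.4842520959.
Denominator 2 − 1 = 1.
(2·1.5021887430 − 1.5201253901)/(2 − 1) = 1.4842520959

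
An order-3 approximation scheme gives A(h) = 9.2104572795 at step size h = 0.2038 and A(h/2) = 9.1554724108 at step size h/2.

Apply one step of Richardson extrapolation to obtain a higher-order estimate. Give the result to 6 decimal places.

9.147617

r = 3, so 2^r = 8.
Top: 8(9.1554724108) − (9.2104572795) = 64.0333220069
R = 64.0333220069/7 = 9.1476174296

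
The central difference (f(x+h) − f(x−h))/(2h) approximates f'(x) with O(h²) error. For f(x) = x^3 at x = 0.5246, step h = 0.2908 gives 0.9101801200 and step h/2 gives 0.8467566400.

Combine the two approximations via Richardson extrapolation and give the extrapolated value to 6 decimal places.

0.825615

r = 2, so 2^r = 4.
4*0.8467566400 = 3.3870265600; subtract 0.9101801200 → 2.4768464400
2.4768464400 ÷ 3 = 0.8256154800
Gap between inputs: 6.342e-02; correction applied: −0.0211411600.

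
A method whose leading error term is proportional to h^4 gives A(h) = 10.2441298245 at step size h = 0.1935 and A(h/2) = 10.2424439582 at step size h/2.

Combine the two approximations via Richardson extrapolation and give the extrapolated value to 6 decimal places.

Method order is 4; weight 2^4 = 16.
16·10.2424439582 = 163.8791033312; subtract 10.2441298245 → 153.6349735067
Divide by 2^4 − 1 = 15.
So the Richardson estimate is 10.2423315671.

10.242332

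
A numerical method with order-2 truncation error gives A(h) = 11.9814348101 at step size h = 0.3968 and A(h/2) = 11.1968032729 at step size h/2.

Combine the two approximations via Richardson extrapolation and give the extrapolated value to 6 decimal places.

10.935259

Order 2 gives 2^r = 4 and 2^r − 1 = 3.
4×11.1968032729 = 44.7872130916; 44.7872130916 − 11.9814348101 = 32.8057782815
32.8057782815 ÷ 3 = 10.9352594272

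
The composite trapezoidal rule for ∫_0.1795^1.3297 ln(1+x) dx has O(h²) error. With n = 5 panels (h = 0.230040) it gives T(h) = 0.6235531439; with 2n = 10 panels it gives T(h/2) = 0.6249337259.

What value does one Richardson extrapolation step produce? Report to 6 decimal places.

0.625394

With r = 2 the leading error scales as h^2, so the weight is 2^2 = 4.
Top: 4(0.6249337259) − (0.6235531439) = 1.8761817597
Denominator 4 − 1 = 3.
So the Richardson estimate is 0.6253939199.
Gap between inputs: 1.381e-03; correction applied: +0.0004601940.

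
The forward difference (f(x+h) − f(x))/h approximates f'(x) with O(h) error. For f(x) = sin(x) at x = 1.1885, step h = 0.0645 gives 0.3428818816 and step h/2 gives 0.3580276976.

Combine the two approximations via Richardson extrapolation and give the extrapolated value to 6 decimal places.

With r = 1 the leading error scales as h^1, so the weight is 2^1 = 2.
2*0.3580276976 = 0.7160553952; subtract 0.3428818816 → 0.3731735136
R = 0.3731735136/1 = 0.3731735136

0.373174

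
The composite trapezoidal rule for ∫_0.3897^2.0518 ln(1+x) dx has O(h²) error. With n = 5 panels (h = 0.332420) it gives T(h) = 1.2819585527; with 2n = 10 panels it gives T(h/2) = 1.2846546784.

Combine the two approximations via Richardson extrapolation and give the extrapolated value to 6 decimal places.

1.285553

Error is O(h^2); halving h shrinks it by 2^2 = 4.
4*1.2846546784 = 5.1386187136; 5.1386187136 − 1.2819585527 = 3.8566601609
Extrapolated: 3.8566601609 / 3 = 1.2855533870
Shift from A(h/2): +0.0008987086.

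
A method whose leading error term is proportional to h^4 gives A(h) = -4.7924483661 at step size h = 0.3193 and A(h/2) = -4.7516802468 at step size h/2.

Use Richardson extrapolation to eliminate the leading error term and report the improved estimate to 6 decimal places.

r = 4: numerator weight 16, denominator 15.
16 × (-4.7516802468) = -76.0268839488; (-76.0268839488) − (-4.7924483661) = -71.2344355827
Divide by 2^4 − 1 = 15.
Result: -4.7489623722

-4.748962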